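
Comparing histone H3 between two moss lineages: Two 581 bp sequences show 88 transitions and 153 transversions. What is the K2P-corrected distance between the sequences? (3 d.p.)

0.605

P = 88/581 ≈ 0.151463 and Q = 153/581 ≈ 0.263339.
Under the Kimura two-parameter model, d = −½ ln(1 − 2P − Q) − ¼ ln(1 − 2Q).
1 − 2P − Q = 0.433735, giving −½ ln(0.433735) = 0.417661.
1 − 2Q = 0.473322, giving −¼ ln(0.473322) = 0.186995.
d = 0.417661 + 0.186995 = 0.604656.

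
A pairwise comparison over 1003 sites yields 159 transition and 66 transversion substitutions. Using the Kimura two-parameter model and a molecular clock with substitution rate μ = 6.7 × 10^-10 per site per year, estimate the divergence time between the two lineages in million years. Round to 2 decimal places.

P = 159/1003 ≈ 0.158524 and Q = 66/1003 ≈ 0.065803.
Under the Kimura two-parameter model, d = −½ ln(1 − 2P − Q) − ¼ ln(1 − 2Q).
1 − 2P − Q = 0.617149, giving −½ ln(0.617149) = 0.241322.
1 − 2Q = 0.868394, giving −¼ ln(0.868394) = 0.035277.
d = 0.241322 + 0.035277 = 0.276599.
Under a molecular clock d = 2μt, so t = d/(2μ) = 0.276599 / (2 × 6.7 × 10^-10) = 206.42 million years.

206.42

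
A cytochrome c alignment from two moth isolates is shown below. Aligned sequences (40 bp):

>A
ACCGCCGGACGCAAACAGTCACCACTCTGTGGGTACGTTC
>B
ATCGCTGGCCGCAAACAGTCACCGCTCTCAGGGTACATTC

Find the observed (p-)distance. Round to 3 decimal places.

The sequences differ at 7 of 40 positions (sites 2, 6, 9, 24, 29, 30, 37).
p = 7/40 = 0.175.

0.175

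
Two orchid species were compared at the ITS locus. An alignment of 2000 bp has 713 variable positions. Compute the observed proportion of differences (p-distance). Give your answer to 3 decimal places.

p = 713/2000 = 0.3565 ≈ 0.357 (to 3 d.p.).

0.357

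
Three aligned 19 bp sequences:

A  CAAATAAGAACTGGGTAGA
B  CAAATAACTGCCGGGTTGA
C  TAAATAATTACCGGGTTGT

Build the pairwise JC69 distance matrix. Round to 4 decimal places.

A–B: 5/19 sites differ → p ≈ 0.263158, d = −0.75 ln(1 − 0.350877) = 0.324100 ≈ 0.3241.
A–C: 6/19 sites differ → p ≈ 0.315789, d = −0.75 ln(1 − 0.421052) = 0.409907 ≈ 0.4099.
B–C: 4/19 sites differ → p ≈ 0.210526, d = −0.75 ln(1 − 0.280701) = 0.247109 ≈ 0.2471.

d(A,B) = 0.3241, d(A,C) = 0.4099, d(B,C) = 0.2471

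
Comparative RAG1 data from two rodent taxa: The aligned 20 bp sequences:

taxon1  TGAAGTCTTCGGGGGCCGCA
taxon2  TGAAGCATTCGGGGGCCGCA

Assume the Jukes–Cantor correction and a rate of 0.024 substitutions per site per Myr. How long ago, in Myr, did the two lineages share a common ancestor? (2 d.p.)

2.24

The sequences differ at 2 of 20 sites (6, 7), so p = 2/20 = 0.1.
d = −(3/4) ln(1 − 4p/3) = −0.75 ln(1 − 0.133333) = −0.75 ln(0.866667)
  = −0.75 × (-0.143100) = 0.107325 substitutions/site.
Under a molecular clock d = 2μt, so t = d/(2μ) = 0.107325 / (2 × 0.024) = 2.24 Myr.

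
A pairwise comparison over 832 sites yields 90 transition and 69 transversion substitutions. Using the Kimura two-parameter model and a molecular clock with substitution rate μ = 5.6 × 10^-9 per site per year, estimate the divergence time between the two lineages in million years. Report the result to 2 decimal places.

19.93

P = 90/832 ≈ 0.108173 and Q = 69/832 ≈ 0.082933.
Under the Kimura two-parameter model, d = −½ ln(1 − 2P − Q) − ¼ ln(1 − 2Q).
1 − 2P − Q = 0.700721, giving −½ ln(0.700721) = 0.177823.
1 − 2Q = 0.834134, giving −¼ ln(0.834134) = 0.045340.
d = 0.177823 + 0.045340 = 0.223163.
Under a molecular clock d = 2μt, so t = d/(2μ) = 0.223163 / (2 × 5.6 × 10^-9) = 19.93 million years.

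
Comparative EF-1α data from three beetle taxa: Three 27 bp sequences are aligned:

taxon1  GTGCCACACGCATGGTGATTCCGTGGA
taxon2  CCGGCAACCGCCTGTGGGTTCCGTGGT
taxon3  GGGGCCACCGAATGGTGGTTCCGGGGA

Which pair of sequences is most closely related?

taxon1–taxon2: 10/27 differ, p = 0.370, d = 0.511.
taxon1–taxon3: 8/27 differ, p = 0.296, d = 0.377.
taxon2–taxon3: 9/27 differ, p = 0.333, d = 0.441.
The smallest distance is between taxon1 and taxon3.

taxon1 and taxon3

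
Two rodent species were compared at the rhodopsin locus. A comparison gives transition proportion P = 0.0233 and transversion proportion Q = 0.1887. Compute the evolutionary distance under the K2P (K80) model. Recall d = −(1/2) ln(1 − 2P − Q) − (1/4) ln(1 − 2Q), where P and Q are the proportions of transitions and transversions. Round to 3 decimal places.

Under the Kimura two-parameter model, d = −½ ln(1 − 2P − Q) − ¼ ln(1 − 2Q).
1 − 2P − Q = 0.7647, giving −½ ln(0.7647) = 0.134136.
1 − 2Q = 0.6226, giving −¼ ln(0.6226) = 0.118463.
d = 0.134136 + 0.118463 = 0.252599.

0.253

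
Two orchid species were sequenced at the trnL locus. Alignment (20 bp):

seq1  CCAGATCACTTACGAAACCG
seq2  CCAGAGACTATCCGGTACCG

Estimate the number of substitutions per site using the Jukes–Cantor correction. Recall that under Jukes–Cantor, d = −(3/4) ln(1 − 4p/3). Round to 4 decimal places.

0.5716

The sequences differ at 8 of 20 sites (6, 7, 8, 9, 10, 12, 15, 16), so p = 8/20 = 0.4.
d = −(3/4) ln(1 − 4p/3) = −0.75 ln(1 − 0.533333) = −0.75 ln(0.466667)
  = −0.75 × (-0.762139) = 0.571604 substitutions/site.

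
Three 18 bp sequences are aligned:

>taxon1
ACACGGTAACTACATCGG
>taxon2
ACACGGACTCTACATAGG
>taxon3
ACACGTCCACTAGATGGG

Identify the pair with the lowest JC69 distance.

taxon1 and taxon2

taxon1–taxon2: 4/18 differ, p = 0.222, d = 0.264.
taxon1–taxon3: 5/18 differ, p = 0.278, d = 0.347.
taxon2–taxon3: 5/18 differ, p = 0.278, d = 0.347.
The smallest distance is between taxon1 and taxon2.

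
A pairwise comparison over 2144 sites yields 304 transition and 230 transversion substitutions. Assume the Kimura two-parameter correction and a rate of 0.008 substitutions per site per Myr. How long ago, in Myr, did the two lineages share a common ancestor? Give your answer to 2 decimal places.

P = 304/2144 ≈ 0.141791 and Q = 230/2144 ≈ 0.107276.
Under the Kimura two-parameter model, d = −½ ln(1 − 2P − Q) − ¼ ln(1 − 2Q).
1 − 2P − Q = 0.609142, giving −½ ln(0.609142) = 0.247852.
1 − 2Q = 0.785448, giving −¼ ln(0.785448) = 0.060375.
d = 0.247852 + 0.060375 = 0.308227.
Under a molecular clock d = 2μt, so t = d/(2μ) = 0.308227 / (2 × 0.008) = 19.26 Myr.

19.26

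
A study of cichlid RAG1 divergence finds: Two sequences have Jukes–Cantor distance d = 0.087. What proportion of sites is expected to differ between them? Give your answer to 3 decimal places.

0.082

p = (3/4)(1 − e^(−4d/3)) = 0.75 × (1 − e^(-0.116)) = 0.75 × (1 − 0.890475) = 0.082144.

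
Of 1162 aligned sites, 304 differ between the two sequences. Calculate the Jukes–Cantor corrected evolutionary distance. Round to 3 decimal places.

p = 304/1162 ≈ 0.261618.
d = −(3/4) ln(1 − 4p/3) = −0.75 ln(1 − 0.348824) = −0.75 ln(0.651176)
  = −0.75 × (-0.428975) = 0.321731 substitutions/site.

0.322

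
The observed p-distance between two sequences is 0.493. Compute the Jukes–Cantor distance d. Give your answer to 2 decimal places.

d = −(3/4) ln(1 − 4p/3) = −0.75 ln(1 − 0.657333) = −0.75 ln(0.342667)
  = −0.75 × (-1.070996) = 0.803247 substitutions/site.

0.80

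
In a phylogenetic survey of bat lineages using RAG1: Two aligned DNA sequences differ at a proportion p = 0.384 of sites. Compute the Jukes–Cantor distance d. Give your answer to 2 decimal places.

0.54

d = −(3/4) ln(1 − 4p/3) = −0.75 ln(1 − 0.512) = −0.75 ln(0.488)
  = −0.75 × (-0.717440) = 0.538080 substitutions/site.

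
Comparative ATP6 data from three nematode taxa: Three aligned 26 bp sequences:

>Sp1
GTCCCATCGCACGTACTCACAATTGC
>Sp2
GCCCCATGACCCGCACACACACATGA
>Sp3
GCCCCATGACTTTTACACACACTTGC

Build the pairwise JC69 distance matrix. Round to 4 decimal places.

Sp1–Sp2: 9/26 sites differ → p ≈ 0.346154, d = −0.75 ln(1 − 0.461539) = 0.464280 ≈ 0.4643.
Sp1–Sp3: 8/26 sites differ → p ≈ 0.307692, d = −0.75 ln(1 − 0.410256) = 0.396050 ≈ 0.3961.
Sp2–Sp3: 6/26 sites differ → p ≈ 0.230769, d = −0.75 ln(1 − 0.307692) = 0.275793 ≈ 0.2758.

d(Sp1,Sp2) = 0.4643, d(Sp1,Sp3) = 0.3961, d(Sp2,Sp3) = 0.2758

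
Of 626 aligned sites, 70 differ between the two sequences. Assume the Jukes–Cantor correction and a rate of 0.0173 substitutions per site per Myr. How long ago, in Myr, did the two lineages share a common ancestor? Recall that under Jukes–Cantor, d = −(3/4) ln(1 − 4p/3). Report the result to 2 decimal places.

p = 70/626 ≈ 0.111821.
d = −(3/4) ln(1 − 4p/3) = −0.75 ln(1 − 0.149095) = −0.75 ln(0.850905)
  = −0.75 × (-0.161455) = 0.121091 substitutions/site.
Under a molecular clock d = 2μt, so t = d/(2μ) = 0.121091 / (2 × 0.0173) = 3.50 Myr.

3.50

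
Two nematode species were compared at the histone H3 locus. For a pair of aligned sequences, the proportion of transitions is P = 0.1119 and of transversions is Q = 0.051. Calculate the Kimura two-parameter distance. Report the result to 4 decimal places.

Under the Kimura two-parameter model, d = −½ ln(1 − 2P − Q) − ¼ ln(1 − 2Q).
1 − 2P − Q = 0.7252, giving −½ ln(0.7252) = 0.160654.
1 − 2Q = 0.898, giving −¼ ln(0.898) = 0.026896.
d = 0.160654 + 0.026896 = 0.187550.

0.1876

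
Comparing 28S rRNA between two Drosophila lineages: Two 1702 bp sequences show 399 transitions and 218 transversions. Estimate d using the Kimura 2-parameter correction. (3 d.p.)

0.528

P = 399/1702 ≈ 0.23443 and Q = 218/1702 ≈ 0.128085.
Under the Kimura two-parameter model, d = −½ ln(1 − 2P − Q) − ¼ ln(1 − 2Q).
1 − 2P − Q = 0.403055, giving −½ ln(0.403055) = 0.454341.
1 − 2Q = 0.74383, giving −¼ ln(0.74383) = 0.073986.
d = 0.454341 + 0.073986 = 0.528327.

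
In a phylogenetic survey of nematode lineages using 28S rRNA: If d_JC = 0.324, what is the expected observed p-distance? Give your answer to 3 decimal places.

0.263

p = (3/4)(1 − e^(−4d/3)) = 0.75 × (1 − e^(-0.432)) = 0.75 × (1 − 0.649209) = 0.263093.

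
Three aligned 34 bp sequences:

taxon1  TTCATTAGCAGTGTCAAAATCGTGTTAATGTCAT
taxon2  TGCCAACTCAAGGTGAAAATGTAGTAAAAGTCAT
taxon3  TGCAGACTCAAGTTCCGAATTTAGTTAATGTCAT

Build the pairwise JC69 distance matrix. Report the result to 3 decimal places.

taxon1–taxon2: 14/34 sites differ → p ≈ 0.411765, d = −0.75 ln(1 − 0.54902) = 0.597249 ≈ 0.597.
taxon1–taxon3: 13/34 sites differ → p ≈ 0.382353, d = −0.75 ln(1 − 0.509804) = 0.534712 ≈ 0.535.
taxon2–taxon3: 9/34 sites differ → p ≈ 0.264706, d = −0.75 ln(1 − 0.352941) = 0.326488 ≈ 0.326.

d(taxon1,taxon2) = 0.597, d(taxon1,taxon3) = 0.535, d(taxon2,taxon3) = 0.326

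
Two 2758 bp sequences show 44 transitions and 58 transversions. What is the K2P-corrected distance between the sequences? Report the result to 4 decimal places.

0.0379

P = 44/2758 ≈ 0.015954 and Q = 58/2758 ≈ 0.02103.
Under the Kimura two-parameter model, d = −½ ln(1 − 2P − Q) − ¼ ln(1 − 2Q).
1 − 2P − Q = 0.947062, giving −½ ln(0.947062) = 0.027195.
1 − 2Q = 0.95794, giving −¼ ln(0.95794) = 0.010743.
d = 0.027195 + 0.010743 = 0.037938.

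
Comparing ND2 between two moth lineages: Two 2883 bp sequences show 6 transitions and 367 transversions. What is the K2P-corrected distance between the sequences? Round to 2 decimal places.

P = 6/2883 ≈ 0.002081 and Q = 367/2883 ≈ 0.127298.
Under the Kimura two-parameter model, d = −½ ln(1 − 2P − Q) − ¼ ln(1 − 2Q).
1 − 2P − Q = 0.86854, giving −½ ln(0.86854) = 0.070471.
1 − 2Q = 0.745404, giving −¼ ln(0.745404) = 0.073457.
d = 0.070471 + 0.073457 = 0.143928.

0.14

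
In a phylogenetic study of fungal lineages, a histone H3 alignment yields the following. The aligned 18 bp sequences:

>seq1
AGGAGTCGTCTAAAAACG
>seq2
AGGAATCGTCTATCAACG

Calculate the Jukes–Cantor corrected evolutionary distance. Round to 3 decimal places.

0.188

The sequences differ at 3 of 18 sites (5, 13, 14), so p = 3/18 ≈ 0.166667.
d = −(3/4) ln(1 − 4p/3) = −0.75 ln(1 − 0.222223) = −0.75 ln(0.777777)
  = −0.75 × (-0.251315) = 0.188486 substitutions/site.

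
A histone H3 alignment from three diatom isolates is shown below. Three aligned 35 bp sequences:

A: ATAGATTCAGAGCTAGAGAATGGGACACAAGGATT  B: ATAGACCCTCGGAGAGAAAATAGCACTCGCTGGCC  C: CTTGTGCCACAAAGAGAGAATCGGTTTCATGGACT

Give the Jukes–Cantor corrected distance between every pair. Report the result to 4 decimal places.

d(A,B) = 0.7823, d(A,C) = 0.6355, d(B,C) = 0.7823

A–B: 17/35 sites differ → p ≈ 0.485714, d = −0.75 ln(1 − 0.647619) = 0.782282 ≈ 0.7823.
A–C: 15/35 sites differ → p ≈ 0.428571, d = −0.75 ln(1 − 0.571428) = 0.635472 ≈ 0.6355.
B–C: 17/35 sites differ → p ≈ 0.485714, d = −0.75 ln(1 − 0.647619) = 0.782282 ≈ 0.7823.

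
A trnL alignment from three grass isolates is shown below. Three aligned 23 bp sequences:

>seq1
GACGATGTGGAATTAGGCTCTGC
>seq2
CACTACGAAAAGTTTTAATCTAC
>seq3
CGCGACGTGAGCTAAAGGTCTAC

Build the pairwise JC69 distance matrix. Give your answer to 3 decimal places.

d(seq1,seq2) = 0.892, d(seq1,seq3) = 0.650, d(seq2,seq3) = 0.761

seq1–seq2: 12/23 sites differ → p ≈ 0.521739, d = −0.75 ln(1 − 0.695652) = 0.892188 ≈ 0.892.
seq1–seq3: 10/23 sites differ → p ≈ 0.434783, d = −0.75 ln(1 − 0.579711) = 0.650110 ≈ 0.650.
seq2–seq3: 11/23 sites differ → p ≈ 0.478261, d = −0.75 ln(1 − 0.637681) = 0.761423 ≈ 0.761.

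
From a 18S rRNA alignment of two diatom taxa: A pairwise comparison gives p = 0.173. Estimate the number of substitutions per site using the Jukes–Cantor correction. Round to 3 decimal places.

0.197

d = −(3/4) ln(1 − 4p/3) = −0.75 ln(1 − 0.230667) = −0.75 ln(0.769333)
  = −0.75 × (-0.262231) = 0.196673 substitutions/site.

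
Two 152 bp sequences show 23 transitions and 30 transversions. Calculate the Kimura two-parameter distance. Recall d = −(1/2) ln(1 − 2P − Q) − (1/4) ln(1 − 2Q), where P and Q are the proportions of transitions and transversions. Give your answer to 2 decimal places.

0.47

P = 23/152 ≈ 0.151316 and Q = 30/152 ≈ 0.197368.
Under the Kimura two-parameter model, d = −½ ln(1 − 2P − Q) − ¼ ln(1 − 2Q).
1 − 2P − Q = 0.5, giving −½ ln(0.5) = 0.346574.
1 − 2Q = 0.605264, giving −¼ ln(0.605264) = 0.125523.
d = 0.346574 + 0.125523 = 0.472097.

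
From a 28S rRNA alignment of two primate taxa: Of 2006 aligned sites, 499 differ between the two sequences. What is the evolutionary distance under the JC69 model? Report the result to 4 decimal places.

0.3022

p = 499/2006 ≈ 0.248754.
d = −(3/4) ln(1 − 4p/3) = −0.75 ln(1 − 0.331672) = −0.75 ln(0.668328)
  = −0.75 × (-0.402976) = 0.302232 substitutions/site.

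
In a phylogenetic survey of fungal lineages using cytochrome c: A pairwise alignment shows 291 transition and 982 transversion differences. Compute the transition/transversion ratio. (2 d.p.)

R = 291/982 = 0.296334… ≈ 0.30 (to 2 d.p.).

0.30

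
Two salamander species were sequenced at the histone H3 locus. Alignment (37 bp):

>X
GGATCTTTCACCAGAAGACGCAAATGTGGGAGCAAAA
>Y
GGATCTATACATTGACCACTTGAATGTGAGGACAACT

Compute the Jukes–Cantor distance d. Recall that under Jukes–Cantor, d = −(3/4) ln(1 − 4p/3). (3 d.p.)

The sequences differ at 16 of 37 sites, so p = 16/37 ≈ 0.432432.
d = −(3/4) ln(1 − 4p/3) = −0.75 ln(1 − 0.576576) = −0.75 ln(0.423424)
  = −0.75 × (-0.859381) = 0.644536 substitutions/site.

0.645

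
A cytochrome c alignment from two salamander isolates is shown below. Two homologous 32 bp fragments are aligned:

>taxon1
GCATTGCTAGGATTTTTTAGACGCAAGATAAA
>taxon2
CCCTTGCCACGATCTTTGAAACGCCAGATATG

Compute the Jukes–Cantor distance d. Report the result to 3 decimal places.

0.404

The sequences differ at 10 of 32 sites (1, 3, 8, 10, 14, 18, 20, 25, 31, 32), so p = 10/32 = 0.3125.
d = −(3/4) ln(1 − 4p/3) = −0.75 ln(1 − 0.416667) = −0.75 ln(0.583333)
  = −0.75 × (-0.538997) = 0.404248 substitutions/site.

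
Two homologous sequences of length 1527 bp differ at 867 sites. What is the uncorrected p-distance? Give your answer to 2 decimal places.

p = 867/1527 = 0.567779… ≈ 0.57 (to 2 d.p.).

0.57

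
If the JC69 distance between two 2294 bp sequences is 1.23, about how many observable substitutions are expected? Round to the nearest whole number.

Invert JC69: p = (3/4)(1 − e^(−4d/3)) = 0.75 × (1 − e^(-1.64)) = 0.75 × (1 − 0.193980) = 0.604515.
Expected differing sites = pL ≈ 0.604515 × 2294 = 1386.75741 ≈ 1387.

1387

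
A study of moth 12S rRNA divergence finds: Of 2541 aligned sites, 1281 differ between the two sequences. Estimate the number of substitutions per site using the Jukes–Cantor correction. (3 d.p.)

0.836

p = 1281/2541 ≈ 0.504132.
d = −(3/4) ln(1 − 4p/3) = −0.75 ln(1 − 0.672176) = −0.75 ln(0.327824)
  = −0.75 × (-1.115278) = 0.836459 substitutions/site.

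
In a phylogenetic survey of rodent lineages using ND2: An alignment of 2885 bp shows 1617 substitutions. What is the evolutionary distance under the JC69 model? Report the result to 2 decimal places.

1.03

p = 1617/2885 ≈ 0.560485.
d = −(3/4) ln(1 − 4p/3) = −0.75 ln(1 − 0.747313) = −0.75 ln(0.252687)
  = −0.75 × (-1.375604) = 1.031703 substitutions/site.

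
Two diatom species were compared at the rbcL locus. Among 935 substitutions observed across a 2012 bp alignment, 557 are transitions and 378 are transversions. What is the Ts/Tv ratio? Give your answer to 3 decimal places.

R = 557/378 = 1.473544… ≈ 1.474 (to 3 d.p.).

1.474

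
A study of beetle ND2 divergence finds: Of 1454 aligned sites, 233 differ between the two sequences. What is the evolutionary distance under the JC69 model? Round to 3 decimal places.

0.180

p = 233/1454 ≈ 0.160248.
d = −(3/4) ln(1 − 4p/3) = −0.75 ln(1 − 0.213664) = −0.75 ln(0.786336)
  = −0.75 × (-0.240371) = 0.180278 substitutions/site.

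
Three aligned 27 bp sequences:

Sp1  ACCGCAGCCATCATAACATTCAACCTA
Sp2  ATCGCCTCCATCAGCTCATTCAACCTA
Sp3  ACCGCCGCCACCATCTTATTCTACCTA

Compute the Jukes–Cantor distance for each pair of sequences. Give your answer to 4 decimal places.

d(Sp1,Sp2) = 0.2635, d(Sp1,Sp3) = 0.2635, d(Sp2,Sp3) = 0.2635

Sp1–Sp2: 6/27 sites differ → p ≈ 0.222222, d = −0.75 ln(1 − 0.296296) = 0.263548 ≈ 0.2635.
Sp1–Sp3: 6/27 sites differ → p ≈ 0.222222, d = −0.75 ln(1 − 0.296296) = 0.263548 ≈ 0.2635.
Sp2–Sp3: 6/27 sites differ → p ≈ 0.222222, d = −0.75 ln(1 − 0.296296) = 0.263548 ≈ 0.2635.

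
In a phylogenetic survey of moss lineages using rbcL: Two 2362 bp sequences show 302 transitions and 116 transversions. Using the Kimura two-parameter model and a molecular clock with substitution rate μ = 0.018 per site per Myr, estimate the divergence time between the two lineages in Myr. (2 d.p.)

P = 302/2362 ≈ 0.127858 and Q = 116/2362 ≈ 0.049111.
Under the Kimura two-parameter model, d = −½ ln(1 − 2P − Q) − ¼ ln(1 − 2Q).
1 − 2P − Q = 0.695173, giving −½ ln(0.695173) = 0.181797.
1 − 2Q = 0.901778, giving −¼ ln(0.901778) = 0.025847.
d = 0.181797 + 0.025847 = 0.207644.
Under a molecular clock d = 2μt, so t = d/(2μ) = 0.207644 / (2 × 0.018) = 5.77 Myr.

5.77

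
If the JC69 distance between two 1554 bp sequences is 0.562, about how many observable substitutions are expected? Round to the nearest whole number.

615

Invert JC69: p = (3/4)(1 − e^(−4d/3)) = 0.75 × (1 − e^(-0.749333)) = 0.75 × (1 − 0.472682) = 0.395489.
Expected differing sites = pL ≈ 0.395489 × 1554 = 614.589906 ≈ 615.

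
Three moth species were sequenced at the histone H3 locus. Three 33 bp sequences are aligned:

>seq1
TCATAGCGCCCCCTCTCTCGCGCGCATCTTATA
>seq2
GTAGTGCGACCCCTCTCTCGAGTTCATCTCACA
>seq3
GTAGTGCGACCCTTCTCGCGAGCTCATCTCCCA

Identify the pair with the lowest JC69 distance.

seq1–seq2: 10/33 differ, p = 0.303, d = 0.388.
seq1–seq3: 12/33 differ, p = 0.364, d = 0.497.
seq2–seq3: 4/33 differ, p = 0.121, d = 0.132.
The smallest distance is between seq2 and seq3.

seq2 and seq3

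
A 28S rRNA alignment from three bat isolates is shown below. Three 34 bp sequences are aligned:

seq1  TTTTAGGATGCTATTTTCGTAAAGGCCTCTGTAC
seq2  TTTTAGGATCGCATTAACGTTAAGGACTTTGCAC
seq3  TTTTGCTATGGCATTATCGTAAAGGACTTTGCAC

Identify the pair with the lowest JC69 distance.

seq1–seq2: 9/34 differ, p = 0.265, d = 0.326.
seq1–seq3: 9/34 differ, p = 0.265, d = 0.326.
seq2–seq3: 6/34 differ, p = 0.176, d = 0.201.
The smallest distance is between seq2 and seq3.

seq2 and seq3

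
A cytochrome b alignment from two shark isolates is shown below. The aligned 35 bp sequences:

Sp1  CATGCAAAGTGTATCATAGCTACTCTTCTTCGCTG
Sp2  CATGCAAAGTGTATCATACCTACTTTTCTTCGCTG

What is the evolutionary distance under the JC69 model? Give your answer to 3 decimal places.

0.059

The sequences differ at 2 of 35 sites (19, 25), so p = 2/35 ≈ 0.057143.
d = −(3/4) ln(1 − 4p/3) = −0.75 ln(1 − 0.076191) = −0.75 ln(0.923809)
  = −0.75 × (-0.079250) = 0.059438 substitutions/site.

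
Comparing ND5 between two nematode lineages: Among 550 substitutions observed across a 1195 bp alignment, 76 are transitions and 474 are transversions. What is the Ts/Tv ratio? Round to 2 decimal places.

R = 76/474 = 0.160337… ≈ 0.16 (to 2 d.p.).

0.16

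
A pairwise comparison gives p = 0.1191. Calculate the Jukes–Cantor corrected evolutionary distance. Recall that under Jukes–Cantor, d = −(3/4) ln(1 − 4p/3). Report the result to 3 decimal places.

d = −(3/4) ln(1 − 4p/3) = −0.75 ln(1 − 0.1588) = −0.75 ln(0.8412)
  = −0.75 × (-0.172926) = 0.129695 substitutions/site.

0.130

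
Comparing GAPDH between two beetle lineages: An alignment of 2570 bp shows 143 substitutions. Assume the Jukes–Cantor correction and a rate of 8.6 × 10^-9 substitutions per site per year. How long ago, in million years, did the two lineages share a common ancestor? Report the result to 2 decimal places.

p = 143/2570 ≈ 0.055642.
d = −(3/4) ln(1 − 4p/3) = −0.75 ln(1 − 0.074189) = −0.75 ln(0.925811)
  = −0.75 × (-0.077085) = 0.057814 substitutions/site.
Under a molecular clock d = 2μt, so t = d/(2μ) = 0.057814 / (2 × 8.6 × 10^-9) = 3.36 million years.

3.36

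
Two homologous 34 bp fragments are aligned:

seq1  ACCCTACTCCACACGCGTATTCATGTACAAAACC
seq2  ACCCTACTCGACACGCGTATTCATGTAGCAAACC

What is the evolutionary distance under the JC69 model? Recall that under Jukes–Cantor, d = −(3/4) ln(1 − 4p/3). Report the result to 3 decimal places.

The sequences differ at 3 of 34 sites (10, 28, 29), so p = 3/34 ≈ 0.088235.
d = −(3/4) ln(1 − 4p/3) = −0.75 ln(1 − 0.117647) = −0.75 ln(0.882353)
  = −0.75 × (-0.125163) = 0.093872 substitutions/site.

0.094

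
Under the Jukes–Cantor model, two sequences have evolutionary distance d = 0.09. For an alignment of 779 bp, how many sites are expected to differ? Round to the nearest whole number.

66

Invert JC69: p = (3/4)(1 − e^(−4d/3)) = 0.75 × (1 − e^(-0.12)) = 0.75 × (1 − 0.886920) = 0.084810.
Expected differing sites = pL ≈ 0.084810 × 779 = 66.06699 ≈ 66.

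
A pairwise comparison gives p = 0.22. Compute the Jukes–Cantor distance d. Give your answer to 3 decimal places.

d = −(3/4) ln(1 − 4p/3) = −0.75 ln(1 − 0.293333) = −0.75 ln(0.706667)
  = −0.75 × (-0.347196) = 0.260397 substitutions/site.

0.260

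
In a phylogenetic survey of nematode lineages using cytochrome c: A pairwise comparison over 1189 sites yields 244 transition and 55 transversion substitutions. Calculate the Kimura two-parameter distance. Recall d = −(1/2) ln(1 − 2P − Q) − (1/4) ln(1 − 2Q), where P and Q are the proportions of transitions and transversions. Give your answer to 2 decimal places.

P = 244/1189 ≈ 0.205214 and Q = 55/1189 ≈ 0.046257.
Under the Kimura two-parameter model, d = −½ ln(1 − 2P − Q) − ¼ ln(1 − 2Q).
1 − 2P − Q = 0.543315, giving −½ ln(0.543315) = 0.305033.
1 − 2Q = 0.907486, giving −¼ ln(0.907486) = 0.024269.
d = 0.305033 + 0.024269 = 0.329302.

0.33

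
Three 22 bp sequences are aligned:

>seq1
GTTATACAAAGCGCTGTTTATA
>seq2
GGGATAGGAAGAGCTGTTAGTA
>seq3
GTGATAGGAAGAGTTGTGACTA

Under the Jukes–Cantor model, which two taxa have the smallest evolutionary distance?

seq2 and seq3

seq1–seq2: 7/22 differ, p = 0.318, d = 0.414.
seq1–seq3: 8/22 differ, p = 0.364, d = 0.497.
seq2–seq3: 4/22 differ, p = 0.182, d = 0.208.
The smallest distance is between seq2 and seq3.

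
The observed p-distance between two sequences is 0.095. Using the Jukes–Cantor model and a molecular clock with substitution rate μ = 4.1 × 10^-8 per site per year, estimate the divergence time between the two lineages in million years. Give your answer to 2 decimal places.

1.24

d = −(3/4) ln(1 − 4p/3) = −0.75 ln(1 − 0.126667) = −0.75 ln(0.873333)
  = −0.75 × (-0.135438) = 0.101579 substitutions/site.
Under a molecular clock d = 2μt, so t = d/(2μ) = 0.101579 / (2 × 4.1 × 10^-8) = 1.24 million years.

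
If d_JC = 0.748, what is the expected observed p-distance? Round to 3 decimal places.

p = (3/4)(1 − e^(−4d/3)) = 0.75 × (1 − e^(-0.997333)) = 0.75 × (1 − 0.368862) = 0.473354.

0.473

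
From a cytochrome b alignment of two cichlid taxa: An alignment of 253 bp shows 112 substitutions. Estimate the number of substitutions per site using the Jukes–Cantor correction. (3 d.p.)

p = 112/253 ≈ 0.442688.
d = −(3/4) ln(1 − 4p/3) = −0.75 ln(1 − 0.590251) = −0.75 ln(0.409749)
  = −0.75 × (-0.892211) = 0.669158 substitutions/site.

0.669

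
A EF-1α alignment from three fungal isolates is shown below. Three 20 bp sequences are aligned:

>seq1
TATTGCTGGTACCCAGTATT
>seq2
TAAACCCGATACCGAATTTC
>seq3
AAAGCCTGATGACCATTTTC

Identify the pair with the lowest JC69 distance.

seq2 and seq3

seq1–seq2: 9/20 differ, p = 0.450, d = 0.687.
seq1–seq3: 10/20 differ, p = 0.500, d = 0.824.
seq2–seq3: 7/20 differ, p = 0.350, d = 0.471.
The smallest distance is between seq2 and seq3.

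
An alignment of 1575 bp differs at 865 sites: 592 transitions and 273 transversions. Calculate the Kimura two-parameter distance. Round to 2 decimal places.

P = 592/1575 ≈ 0.375873 and Q = 273/1575 ≈ 0.173333.
Under the Kimura two-parameter model, d = −½ ln(1 − 2P − Q) − ¼ ln(1 − 2Q).
1 − 2P − Q = 0.074921, giving −½ ln(0.074921) = 1.295661.
1 − 2Q = 0.653334, giving −¼ ln(0.653334) = 0.106417.
d = 1.295661 + 0.106417 = 1.402078.

1.40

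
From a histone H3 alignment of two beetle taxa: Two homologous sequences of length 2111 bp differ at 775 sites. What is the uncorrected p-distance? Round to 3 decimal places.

0.367

p = 775/2111 = 0.367124… ≈ 0.367 (to 3 d.p.).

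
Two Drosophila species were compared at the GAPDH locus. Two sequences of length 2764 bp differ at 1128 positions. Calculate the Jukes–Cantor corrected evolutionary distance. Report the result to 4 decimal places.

p = 1128/2764 ≈ 0.408104.
d = −(3/4) ln(1 − 4p/3) = −0.75 ln(1 − 0.544139) = −0.75 ln(0.455861)
  = −0.75 × (-0.785567) = 0.589175 substitutions/site.

0.5892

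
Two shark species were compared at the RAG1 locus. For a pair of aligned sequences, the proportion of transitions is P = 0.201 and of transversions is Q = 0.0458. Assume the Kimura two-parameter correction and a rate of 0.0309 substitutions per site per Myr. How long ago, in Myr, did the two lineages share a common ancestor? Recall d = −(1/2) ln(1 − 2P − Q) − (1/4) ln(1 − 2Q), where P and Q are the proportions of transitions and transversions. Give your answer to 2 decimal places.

Under the Kimura two-parameter model, d = −½ ln(1 − 2P − Q) − ¼ ln(1 − 2Q).
1 − 2P − Q = 0.5522, giving −½ ln(0.5522) = 0.296922.
1 − 2Q = 0.9084, giving −¼ ln(0.9084) = 0.024018.
d = 0.296922 + 0.024018 = 0.320940.
Under a molecular clock d = 2μt, so t = d/(2μ) = 0.320940 / (2 × 0.0309) = 5.19 Myr.

5.19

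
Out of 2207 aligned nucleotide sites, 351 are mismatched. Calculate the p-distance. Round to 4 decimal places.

0.1590

p = 351/2207 = 0.159039… ≈ 0.1590 (to 4 d.p.).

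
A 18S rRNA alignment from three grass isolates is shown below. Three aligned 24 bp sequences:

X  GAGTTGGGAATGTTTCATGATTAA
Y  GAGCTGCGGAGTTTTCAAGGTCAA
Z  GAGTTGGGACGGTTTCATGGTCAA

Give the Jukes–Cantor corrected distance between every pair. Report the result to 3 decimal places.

X–Y: 8/24 sites differ → p ≈ 0.333333, d = −0.75 ln(1 − 0.444444) = 0.440839 ≈ 0.441.
X–Z: 4/24 sites differ → p ≈ 0.166667, d = −0.75 ln(1 − 0.222223) = 0.188487 ≈ 0.188.
Y–Z: 6/24 sites differ → p = 0.25, d = −0.75 ln(1 − 0.333333) = 0.304098 ≈ 0.304.

d(X,Y) = 0.441, d(X,Z) = 0.188, d(Y,Z) = 0.304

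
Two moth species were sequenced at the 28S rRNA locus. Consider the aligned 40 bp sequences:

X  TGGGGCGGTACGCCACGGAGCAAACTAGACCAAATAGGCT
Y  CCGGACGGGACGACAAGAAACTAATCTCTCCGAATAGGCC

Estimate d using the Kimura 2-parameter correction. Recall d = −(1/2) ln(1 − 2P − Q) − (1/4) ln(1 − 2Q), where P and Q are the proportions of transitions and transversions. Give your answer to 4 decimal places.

Of 40 sites, 8 differences are transitions and 8 are transversions, so P = 8/40 = 0.2 and Q = 8/40 = 0.2.
Under the Kimura two-parameter model, d = −½ ln(1 − 2P − Q) − ¼ ln(1 − 2Q).
1 − 2P − Q = 0.4, giving −½ ln(0.4) = 0.458145.
1 − 2Q = 0.6, giving −¼ ln(0.6) = 0.127706.
d = 0.458145 + 0.127706 = 0.585851.

0.5859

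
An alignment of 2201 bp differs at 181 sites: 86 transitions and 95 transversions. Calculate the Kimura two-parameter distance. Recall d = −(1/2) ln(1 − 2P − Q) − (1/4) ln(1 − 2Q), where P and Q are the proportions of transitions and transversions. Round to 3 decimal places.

P = 86/2201 ≈ 0.039073 and Q = 95/2201 ≈ 0.043162.
Under the Kimura two-parameter model, d = −½ ln(1 − 2P − Q) − ¼ ln(1 − 2Q).
1 − 2P − Q = 0.878692, giving −½ ln(0.878692) = 0.064660.
1 − 2Q = 0.913676, giving −¼ ln(0.913676) = 0.022570.
d = 0.064660 + 0.022570 = 0.087230.

0.087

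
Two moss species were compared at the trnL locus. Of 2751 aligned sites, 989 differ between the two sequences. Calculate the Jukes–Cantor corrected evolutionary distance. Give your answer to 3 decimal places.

0.489

p = 989/2751 ≈ 0.359506.
d = −(3/4) ln(1 − 4p/3) = −0.75 ln(1 − 0.479341) = −0.75 ln(0.520659)
  = −0.75 × (-0.652660) = 0.489495 substitutions/site.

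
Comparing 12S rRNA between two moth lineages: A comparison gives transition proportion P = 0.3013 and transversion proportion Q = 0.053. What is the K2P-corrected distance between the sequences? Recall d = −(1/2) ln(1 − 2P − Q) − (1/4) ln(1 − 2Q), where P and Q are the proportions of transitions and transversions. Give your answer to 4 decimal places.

0.5610

Under the Kimura two-parameter model, d = −½ ln(1 − 2P − Q) − ¼ ln(1 − 2Q).
1 − 2P − Q = 0.3444, giving −½ ln(0.3444) = 0.532976.
1 − 2Q = 0.894, giving −¼ ln(0.894) = 0.028012.
d = 0.532976 + 0.028012 = 0.560988.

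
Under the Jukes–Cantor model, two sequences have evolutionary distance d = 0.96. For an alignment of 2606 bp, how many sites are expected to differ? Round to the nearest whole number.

Invert JC69: p = (3/4)(1 − e^(−4d/3)) = 0.75 × (1 − e^(-1.28)) = 0.75 × (1 − 0.278037) = 0.541472.
Expected differing sites = pL ≈ 0.541472 × 2606 = 1411.076032 ≈ 1411.

1411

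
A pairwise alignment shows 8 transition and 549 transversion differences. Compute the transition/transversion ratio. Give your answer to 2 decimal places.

0.01

R = 8/549 = 0.014571… ≈ 0.01 (to 2 d.p.).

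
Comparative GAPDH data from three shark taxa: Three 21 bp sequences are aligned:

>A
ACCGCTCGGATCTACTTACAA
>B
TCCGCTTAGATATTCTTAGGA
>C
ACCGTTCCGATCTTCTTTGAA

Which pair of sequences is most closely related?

A–B: 7/21 differ, p = 0.333, d = 0.441.
A–C: 5/21 differ, p = 0.238, d = 0.286.
B–C: 7/21 differ, p = 0.333, d = 0.441.
The smallest distance is between A and C.

A and C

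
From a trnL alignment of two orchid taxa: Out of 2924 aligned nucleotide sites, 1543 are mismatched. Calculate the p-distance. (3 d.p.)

p = 1543/2924 = 0.527701… ≈ 0.528 (to 3 d.p.).

0.528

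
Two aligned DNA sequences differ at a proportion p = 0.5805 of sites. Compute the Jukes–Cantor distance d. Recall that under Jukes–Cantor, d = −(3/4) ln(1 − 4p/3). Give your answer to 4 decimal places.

d = −(3/4) ln(1 − 4p/3) = −0.75 ln(1 − 0.774) = −0.75 ln(0.226)
  = −0.75 × (-1.487220) = 1.115415 substitutions/site.

1.1154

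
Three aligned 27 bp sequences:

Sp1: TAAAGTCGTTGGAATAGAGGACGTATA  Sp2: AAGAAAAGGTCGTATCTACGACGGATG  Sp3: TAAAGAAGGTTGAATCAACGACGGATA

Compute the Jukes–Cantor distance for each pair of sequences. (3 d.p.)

Sp1–Sp2: 13/27 sites differ → p ≈ 0.481481, d = −0.75 ln(1 − 0.641975) = 0.770364 ≈ 0.770.
Sp1–Sp3: 8/27 sites differ → p ≈ 0.296296, d = −0.75 ln(1 − 0.395061) = 0.376971 ≈ 0.377.
Sp2–Sp3: 7/27 sites differ → p ≈ 0.259259, d = −0.75 ln(1 − 0.345679) = 0.318118 ≈ 0.318.

d(Sp1,Sp2) = 0.770, d(Sp1,Sp3) = 0.377, d(Sp2,Sp3) = 0.318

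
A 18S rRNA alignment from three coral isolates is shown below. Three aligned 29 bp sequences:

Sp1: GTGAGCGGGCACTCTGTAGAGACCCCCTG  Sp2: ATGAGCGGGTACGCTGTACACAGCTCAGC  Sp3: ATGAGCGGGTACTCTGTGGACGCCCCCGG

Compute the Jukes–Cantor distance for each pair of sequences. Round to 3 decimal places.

d(Sp1,Sp2) = 0.462, d(Sp1,Sp3) = 0.242, d(Sp2,Sp3) = 0.344

Sp1–Sp2: 10/29 sites differ → p ≈ 0.344828, d = −0.75 ln(1 − 0.459771) = 0.461822 ≈ 0.462.
Sp1–Sp3: 6/29 sites differ → p ≈ 0.206897, d = −0.75 ln(1 − 0.275863) = 0.242081 ≈ 0.242.
Sp2–Sp3: 8/29 sites differ → p ≈ 0.275862, d = −0.75 ln(1 − 0.367816) = 0.343931 ≈ 0.344.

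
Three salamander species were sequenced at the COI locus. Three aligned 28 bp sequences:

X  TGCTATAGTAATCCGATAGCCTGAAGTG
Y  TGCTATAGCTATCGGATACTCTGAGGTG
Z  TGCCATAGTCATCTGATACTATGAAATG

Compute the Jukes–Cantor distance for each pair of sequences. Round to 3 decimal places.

X–Y: 6/28 sites differ → p ≈ 0.214286, d = −0.75 ln(1 − 0.285715) = 0.252355 ≈ 0.252.
X–Z: 7/28 sites differ → p = 0.25, d = −0.75 ln(1 − 0.333333) = 0.304098 ≈ 0.304.
Y–Z: 7/28 sites differ → p = 0.25, d = −0.75 ln(1 − 0.333333) = 0.304098 ≈ 0.304.

d(X,Y) = 0.252, d(X,Z) = 0.304, d(Y,Z) = 0.304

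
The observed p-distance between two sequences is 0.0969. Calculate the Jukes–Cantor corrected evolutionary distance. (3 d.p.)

d = −(3/4) ln(1 − 4p/3) = −0.75 ln(1 − 0.1292) = −0.75 ln(0.8708)
  = −0.75 × (-0.138343) = 0.103757 substitutions/site.

0.104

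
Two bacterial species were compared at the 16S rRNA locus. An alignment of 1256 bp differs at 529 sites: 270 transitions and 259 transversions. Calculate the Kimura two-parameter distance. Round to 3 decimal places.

P = 270/1256 ≈ 0.214968 and Q = 259/1256 ≈ 0.20621.
Under the Kimura two-parameter model, d = −½ ln(1 − 2P − Q) − ¼ ln(1 − 2Q).
1 − 2P − Q = 0.363854, giving −½ ln(0.363854) = 0.505501.
1 − 2Q = 0.58758, giving −¼ ln(0.58758) = 0.132936.
d = 0.505501 + 0.132936 = 0.638437.

0.638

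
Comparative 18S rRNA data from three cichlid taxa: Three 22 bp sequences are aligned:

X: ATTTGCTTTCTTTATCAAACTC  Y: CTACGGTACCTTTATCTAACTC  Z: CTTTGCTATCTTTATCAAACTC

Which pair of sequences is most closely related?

X–Y: 7/22 differ, p = 0.318, d = 0.414.
X–Z: 2/22 differ, p = 0.091, d = 0.097.
Y–Z: 5/22 differ, p = 0.227, d = 0.271.
The smallest distance is between X and Z.

X and Z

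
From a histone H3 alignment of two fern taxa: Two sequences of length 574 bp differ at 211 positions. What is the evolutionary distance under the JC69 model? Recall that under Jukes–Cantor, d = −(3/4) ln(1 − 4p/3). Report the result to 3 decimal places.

p = 211/574 ≈ 0.367596.
d = −(3/4) ln(1 − 4p/3) = −0.75 ln(1 − 0.490128) = −0.75 ln(0.509872)
  = −0.75 × (-0.673596) = 0.505197 substitutions/site.

0.505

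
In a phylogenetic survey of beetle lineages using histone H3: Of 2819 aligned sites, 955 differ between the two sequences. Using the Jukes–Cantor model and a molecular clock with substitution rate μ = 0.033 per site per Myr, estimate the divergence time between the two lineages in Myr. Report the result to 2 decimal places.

6.83

p = 955/2819 ≈ 0.338773.
d = −(3/4) ln(1 − 4p/3) = −0.75 ln(1 − 0.451697) = −0.75 ln(0.548303)
  = −0.75 × (-0.600927) = 0.450695 substitutions/site.
Under a molecular clock d = 2μt, so t = d/(2μ) = 0.450695 / (2 × 0.033) = 6.83 Myr.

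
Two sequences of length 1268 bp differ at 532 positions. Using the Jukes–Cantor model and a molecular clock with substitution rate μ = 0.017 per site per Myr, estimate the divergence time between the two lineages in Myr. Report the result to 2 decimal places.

18.08

p = 532/1268 ≈ 0.419558.
d = −(3/4) ln(1 − 4p/3) = −0.75 ln(1 − 0.559411) = −0.75 ln(0.440589)
  = −0.75 × (-0.819643) = 0.614732 substitutions/site.
Under a molecular clock d = 2μt, so t = d/(2μ) = 0.614732 / (2 × 0.017) = 18.08 Myr.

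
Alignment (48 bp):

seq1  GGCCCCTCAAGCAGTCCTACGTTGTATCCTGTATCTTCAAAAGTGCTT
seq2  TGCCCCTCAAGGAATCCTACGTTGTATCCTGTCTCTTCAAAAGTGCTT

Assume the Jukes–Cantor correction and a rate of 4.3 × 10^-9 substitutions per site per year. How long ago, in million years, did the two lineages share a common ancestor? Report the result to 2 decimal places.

10.27

The sequences differ at 4 of 48 sites (1, 12, 14, 33), so p = 4/48 ≈ 0.083333.
d = −(3/4) ln(1 − 4p/3) = −0.75 ln(1 − 0.111111) = −0.75 ln(0.888889)
  = −0.75 × (-0.117783) = 0.088337 substitutions/site.
Under a molecular clock d = 2μt, so t = d/(2μ) = 0.088337 / (2 × 4.3 × 10^-9) = 10.27 million years.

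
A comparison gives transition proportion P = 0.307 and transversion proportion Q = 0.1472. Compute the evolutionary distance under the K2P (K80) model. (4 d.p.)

0.8032

Under the Kimura two-parameter model, d = −½ ln(1 − 2P − Q) − ¼ ln(1 − 2Q).
1 − 2P − Q = 0.2388, giving −½ ln(0.2388) = 0.716064.
1 − 2Q = 0.7056, giving −¼ ln(0.7056) = 0.087177.
d = 0.716064 + 0.087177 = 0.803241.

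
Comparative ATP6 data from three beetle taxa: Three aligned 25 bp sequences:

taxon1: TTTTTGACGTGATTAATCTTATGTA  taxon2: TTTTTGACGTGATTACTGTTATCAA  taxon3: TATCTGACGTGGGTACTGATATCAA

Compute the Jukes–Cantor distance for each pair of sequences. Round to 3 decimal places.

d(taxon1,taxon2) = 0.180, d(taxon1,taxon3) = 0.490, d(taxon2,taxon3) = 0.233

taxon1–taxon2: 4/25 sites differ → p = 0.16, d = −0.75 ln(1 − 0.213333) = 0.179963 ≈ 0.180.
taxon1–taxon3: 9/25 sites differ → p = 0.36, d = −0.75 ln(1 − 0.48) = 0.490445 ≈ 0.490.
taxon2–taxon3: 5/25 sites differ → p = 0.2, d = −0.75 ln(1 − 0.266667) = 0.232617 ≈ 0.233.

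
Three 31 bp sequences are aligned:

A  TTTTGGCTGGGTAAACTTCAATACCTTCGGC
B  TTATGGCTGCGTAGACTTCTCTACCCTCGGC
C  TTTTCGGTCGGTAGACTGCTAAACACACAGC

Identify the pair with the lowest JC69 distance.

A–B: 6/31 differ, p = 0.194, d = 0.224.
A–C: 11/31 differ, p = 0.355, d = 0.481.
B–C: 11/31 differ, p = 0.355, d = 0.481.
The smallest distance is between A and B.

A and B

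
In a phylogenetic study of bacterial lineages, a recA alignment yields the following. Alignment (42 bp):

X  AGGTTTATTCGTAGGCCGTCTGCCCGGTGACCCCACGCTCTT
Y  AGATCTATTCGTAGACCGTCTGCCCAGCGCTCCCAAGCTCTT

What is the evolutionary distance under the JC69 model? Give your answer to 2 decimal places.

0.22

The sequences differ at 8 of 42 sites (3, 5, 15, 26, 28, 30, 31, 36), so p = 8/42 ≈ 0.190476.
d = −(3/4) ln(1 − 4p/3) = −0.75 ln(1 − 0.253968) = −0.75 ln(0.746032)
  = −0.75 × (-0.292987) = 0.219740 substitutions/site.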